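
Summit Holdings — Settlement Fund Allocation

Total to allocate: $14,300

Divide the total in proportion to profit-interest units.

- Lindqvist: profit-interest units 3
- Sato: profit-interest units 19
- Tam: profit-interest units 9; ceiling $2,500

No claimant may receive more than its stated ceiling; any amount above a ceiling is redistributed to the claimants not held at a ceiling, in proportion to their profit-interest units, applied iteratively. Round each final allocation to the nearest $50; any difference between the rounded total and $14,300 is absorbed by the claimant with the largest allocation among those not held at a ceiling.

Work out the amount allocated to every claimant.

Sum of profit-interest units: 31.
Proportional shares (ignoring caps): Lindqvist 1,383.87; Sato 8,764.52; Tam 4,151.61.
Held at cap: Tam ($2,500); remaining pool $11,800 reallocated over remaining profit-interest units 22.
Redistributed shares: Lindqvist 1,609.09 → $1,600; Sato 10,190.91 → $10,200.

Lindqvist: $1,600 · Sato: $10,200 · Tam: $2,500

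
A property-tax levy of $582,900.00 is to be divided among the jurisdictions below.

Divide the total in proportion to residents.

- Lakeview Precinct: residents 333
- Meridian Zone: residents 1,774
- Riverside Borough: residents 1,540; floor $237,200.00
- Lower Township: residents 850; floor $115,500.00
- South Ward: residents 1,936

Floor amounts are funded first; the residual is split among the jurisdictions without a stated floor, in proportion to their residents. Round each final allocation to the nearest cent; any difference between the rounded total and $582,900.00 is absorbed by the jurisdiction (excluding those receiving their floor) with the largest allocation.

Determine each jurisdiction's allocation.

Guaranteed amounts: Riverside Borough $237,200.00; Lower Township $115,500.00. Remaining pool $230,200.00.
Remaining pool split over remaining residents 4,043: Lakeview Precinct 18,960.3265 → $18,960.33; Meridian Zone 101,007.8654 → $101,007.87; South Ward 110,231.8081 → $110,231.81.
Rounding difference −$0.01 applied to South Ward → $110,231.80.

Lakeview Precinct: $18,960.33 · Meridian Zone: $101,007.87 · Riverside Borough: $237,200.00 · Lower Township: $115,500.00 · South Ward: $110,231.80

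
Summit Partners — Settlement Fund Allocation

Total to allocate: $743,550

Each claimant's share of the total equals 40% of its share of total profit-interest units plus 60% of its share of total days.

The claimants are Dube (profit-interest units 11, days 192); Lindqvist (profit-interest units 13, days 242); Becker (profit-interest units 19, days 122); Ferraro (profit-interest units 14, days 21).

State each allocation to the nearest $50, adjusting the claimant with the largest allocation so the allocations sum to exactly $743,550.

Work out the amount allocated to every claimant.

Dube: $205,850 | Lindqvist: $254,950 | Becker: $193,450 | Ferraro: $89,300

Profit-interest units total 57; days total 577.
Combined weights (40% profit-interest units + 60% days): Dube 0.2768; Lindqvist 0.3429; Becker 0.2602; Ferraro 0.1201.
Pro-rata amounts: Dube 205,849.11; Lindqvist 254,944.35; Becker 193,469.05; Ferraro 89,287.49.
After rounding ($50): Dube $205,850; Lindqvist $254,950; Becker $193,450; Ferraro $89,300. Sum = $743,550.
Rounded total matches; no reconciliation needed.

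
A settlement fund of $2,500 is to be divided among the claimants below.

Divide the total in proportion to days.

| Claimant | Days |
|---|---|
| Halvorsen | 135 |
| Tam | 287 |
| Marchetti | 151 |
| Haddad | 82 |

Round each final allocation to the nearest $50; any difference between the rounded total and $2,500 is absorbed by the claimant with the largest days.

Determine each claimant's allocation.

Halvorsen: $500 | Tam: $1,100 | Marchetti: $600 | Haddad: $300

Sum of days: 135 + 287 + 151 + 82 = 655.
Unrounded shares: Halvorsen 515.27; Tam 1,095.42; Marchetti 576.34; Haddad 312.98.
Rounded to nearest $50: Halvorsen $500; Tam $1,100; Marchetti $600; Haddad $300. Sum = $2,500.
Sum already equals the total — no adjustment.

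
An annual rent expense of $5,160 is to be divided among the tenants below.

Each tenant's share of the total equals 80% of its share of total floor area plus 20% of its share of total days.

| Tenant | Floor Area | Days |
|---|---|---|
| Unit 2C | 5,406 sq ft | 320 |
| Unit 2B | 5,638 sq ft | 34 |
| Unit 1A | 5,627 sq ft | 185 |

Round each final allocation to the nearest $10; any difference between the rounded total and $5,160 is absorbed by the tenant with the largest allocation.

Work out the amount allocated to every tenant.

Totals — floor area 16,671, days 539.
Combined weights (80% floor area + 20% days): Unit 2C 0.3782; Unit 2B 0.2832; Unit 1A 0.3387.
Raw shares: Unit 2C 1,951.30; Unit 2B 1,461.16; Unit 1A 1,747.54.
Rounded to nearest $10: Unit 2C $1,950; Unit 2B $1,460; Unit 1A $1,750. Sum = $5,160.
Rounded total matches; no reconciliation needed.

Unit 2C: $1,950; Unit 2B: $1,460; Unit 1A: $1,750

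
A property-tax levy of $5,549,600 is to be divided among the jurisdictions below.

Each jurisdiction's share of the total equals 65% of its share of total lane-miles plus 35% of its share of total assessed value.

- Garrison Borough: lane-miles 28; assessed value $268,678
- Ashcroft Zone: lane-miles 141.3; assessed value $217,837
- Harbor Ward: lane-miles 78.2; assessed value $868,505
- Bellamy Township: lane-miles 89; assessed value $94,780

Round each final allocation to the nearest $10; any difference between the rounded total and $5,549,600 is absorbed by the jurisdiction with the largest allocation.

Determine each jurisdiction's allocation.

Lane-miles total 336.5; assessed value total 1,449,800.
Blended shares (65% lane-miles + 35% assessed value): Garrison Borough 0.1189; Ashcroft Zone 0.3255; Harbor Ward 0.3607; Bellamy Township 0.1948.
Proportional shares: Garrison Borough 660,116.25; Ashcroft Zone 1,806,564.89; Harbor Ward 2,001,868.56; Bellamy Township 1,081,050.30.
At nearest $10: Garrison Borough $660,120; Ashcroft Zone $1,806,560; Harbor Ward $2,001,870; Bellamy Township $1,081,050. Sum = $5,549,600.
Rounded total matches; no reconciliation needed.

Garrison Borough: $660,120 | Ashcroft Zone: $1,806,560 | Harbor Ward: $2,001,870 | Bellamy Township: $1,081,050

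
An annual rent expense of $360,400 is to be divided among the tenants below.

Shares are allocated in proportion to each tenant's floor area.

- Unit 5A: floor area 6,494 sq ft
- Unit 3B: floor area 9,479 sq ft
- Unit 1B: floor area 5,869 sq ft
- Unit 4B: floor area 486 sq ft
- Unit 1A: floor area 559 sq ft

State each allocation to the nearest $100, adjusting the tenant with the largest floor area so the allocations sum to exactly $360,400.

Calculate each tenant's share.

Floor area total: 6,494 + 9,479 + 5,869 + 486 + 559 = 22,887.
Proportional shares: Unit 5A 102,260.57; Unit 3B 149,265.15; Unit 1B 92,418.74; Unit 4B 7,653.01; Unit 1A 8,802.53.
Rounded to nearest $100: Unit 5A $102,300; Unit 3B $149,300; Unit 1B $92,400; Unit 4B $7,700; Unit 1A $8,800. Sum = $360,500.
Difference $360,400 − $360,500 = −$100 applied to largest floor area (Unit 3B): Unit 3B becomes $149,200.

Unit 5A: $102,300 · Unit 3B: $149,200 · Unit 1B: $92,400 · Unit 4B: $7,700 · Unit 1A: $8,800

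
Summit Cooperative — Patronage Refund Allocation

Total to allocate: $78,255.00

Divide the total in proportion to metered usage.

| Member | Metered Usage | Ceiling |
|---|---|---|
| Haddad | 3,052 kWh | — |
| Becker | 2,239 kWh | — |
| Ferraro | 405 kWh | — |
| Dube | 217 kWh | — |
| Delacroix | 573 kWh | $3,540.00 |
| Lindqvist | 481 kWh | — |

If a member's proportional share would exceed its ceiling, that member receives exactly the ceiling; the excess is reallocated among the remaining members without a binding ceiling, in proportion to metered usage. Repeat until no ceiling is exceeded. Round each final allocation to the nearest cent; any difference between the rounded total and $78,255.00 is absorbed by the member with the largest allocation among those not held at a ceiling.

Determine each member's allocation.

Haddad: $35,663.15; Becker: $26,163.10; Ferraro: $4,732.50; Dube: $2,535.68; Delacroix: $3,540.00; Lindqvist: $5,620.57

Combined metered usage = 6,967.
Unconstrained shares: Haddad 34,280.7894; Becker 25,148.9802; Ferraro 4,549.0563; Dube 2,437.3956; Delacroix 6,436.0722; Lindqvist 5,402.7063.
Capped: Delacroix ($3,540.00); remaining pool $74,715.00 reallocated over remaining metered usage 6,394.
Redistributed shares: Haddad 35,663.1498 → $35,663.15; Becker 26,163.1037 → $26,163.10; Ferraro 4,732.4953 → $4,732.50; Dube 2,535.6827 → $2,535.68; Lindqvist 5,620.5685 → $5,620.57.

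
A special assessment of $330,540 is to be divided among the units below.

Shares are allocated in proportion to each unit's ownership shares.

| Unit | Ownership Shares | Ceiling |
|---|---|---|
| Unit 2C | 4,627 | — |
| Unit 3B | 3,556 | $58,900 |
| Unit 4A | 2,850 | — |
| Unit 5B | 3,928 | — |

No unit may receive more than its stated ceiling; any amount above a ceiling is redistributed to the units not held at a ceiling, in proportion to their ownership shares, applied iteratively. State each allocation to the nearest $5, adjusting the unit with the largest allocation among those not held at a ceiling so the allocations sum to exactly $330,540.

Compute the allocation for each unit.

Sum of ownership shares: 14,961.
Proportional shares (ignoring caps): Unit 2C 102,226.36; Unit 3B 78,564.28; Unit 4A 62,966.31; Unit 5B 86,783.04.
Capped: Unit 3B ($58,900); balance $271,640 reallocated over remaining ownership shares 11,405.
Shares after redistribution: Unit 2C 110,204.15 → $110,205; Unit 4A 67,880.23 → $67,880; Unit 5B 93,555.63 → $93,555.

Unit 2C: $110,205; Unit 3B: $58,900; Unit 4A: $67,880; Unit 5B: $93,555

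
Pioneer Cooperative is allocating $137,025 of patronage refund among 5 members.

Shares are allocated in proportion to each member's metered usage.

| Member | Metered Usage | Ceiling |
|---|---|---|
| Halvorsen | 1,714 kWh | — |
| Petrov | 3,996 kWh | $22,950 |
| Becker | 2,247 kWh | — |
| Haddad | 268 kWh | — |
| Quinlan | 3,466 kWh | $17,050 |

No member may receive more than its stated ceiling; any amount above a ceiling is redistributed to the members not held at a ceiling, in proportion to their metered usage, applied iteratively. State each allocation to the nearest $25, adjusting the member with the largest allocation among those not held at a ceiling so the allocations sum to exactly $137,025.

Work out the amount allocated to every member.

Combined metered usage = 11,691.
Unconstrained shares: Halvorsen 20,089.03; Petrov 46,835.33; Becker 26,336.09; Haddad 3,141.11; Quinlan 40,623.44.
Capped: Petrov ($22,950), Quinlan ($17,050); balance $97,025 reallocated over remaining metered usage 4,229.
Shares after redistribution: Halvorsen 39,323.92 → $39,325; Becker 51,552.42 → $51,550; Haddad 6,148.66 → $6,150.

Halvorsen: $39,325 | Petrov: $22,950 | Becker: $51,550 | Haddad: $6,150 | Quinlan: $17,050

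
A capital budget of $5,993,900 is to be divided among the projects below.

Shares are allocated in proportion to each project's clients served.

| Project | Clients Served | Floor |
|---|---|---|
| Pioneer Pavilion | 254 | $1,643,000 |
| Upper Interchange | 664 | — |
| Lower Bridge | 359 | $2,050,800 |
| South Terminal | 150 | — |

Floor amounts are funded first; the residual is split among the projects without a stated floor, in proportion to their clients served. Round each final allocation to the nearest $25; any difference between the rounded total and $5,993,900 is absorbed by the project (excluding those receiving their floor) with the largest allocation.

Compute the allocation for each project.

Pioneer Pavilion: $1,643,000; Upper Interchange: $1,876,250; Lower Bridge: $2,050,800; South Terminal: $423,850

Guaranteed amounts: Pioneer Pavilion $1,643,000; Lower Bridge $2,050,800. Balance $2,300,100.
Balance split over remaining clients served 814: Upper Interchange 1,876,248.65 → $1,876,250; South Terminal 423,851.35 → $423,850.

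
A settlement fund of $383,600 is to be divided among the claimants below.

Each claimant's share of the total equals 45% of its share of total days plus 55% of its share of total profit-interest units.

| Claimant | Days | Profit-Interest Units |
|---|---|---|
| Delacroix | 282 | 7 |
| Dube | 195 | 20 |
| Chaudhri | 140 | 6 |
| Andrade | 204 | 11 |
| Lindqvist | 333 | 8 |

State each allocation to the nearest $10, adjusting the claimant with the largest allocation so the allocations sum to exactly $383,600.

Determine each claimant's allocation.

Days total 1,154; profit-interest units total 52.
Composite weights (45% days + 55% profit-interest units): Delacroix 0.1840; Dube 0.2876; Chaudhri 0.1181; Andrade 0.1959; Lindqvist 0.2145.
Pro-rata amounts: Delacroix 70,583.86; Dube 110,315.04; Chaudhri 45,285.61; Andrade 75,145.53; Lindqvist 82,269.95.
Rounded to nearest $10: Delacroix $70,580; Dube $110,320; Chaudhri $45,290; Andrade $75,150; Lindqvist $82,270. Sum = $383,610.
Difference $383,600 − $383,610 = −$10 applied to largest allocation (Dube): Dube becomes $110,310.

Delacroix: $70,580 | Dube: $110,310 | Chaudhri: $45,290 | Andrade: $75,150 | Lindqvist: $82,270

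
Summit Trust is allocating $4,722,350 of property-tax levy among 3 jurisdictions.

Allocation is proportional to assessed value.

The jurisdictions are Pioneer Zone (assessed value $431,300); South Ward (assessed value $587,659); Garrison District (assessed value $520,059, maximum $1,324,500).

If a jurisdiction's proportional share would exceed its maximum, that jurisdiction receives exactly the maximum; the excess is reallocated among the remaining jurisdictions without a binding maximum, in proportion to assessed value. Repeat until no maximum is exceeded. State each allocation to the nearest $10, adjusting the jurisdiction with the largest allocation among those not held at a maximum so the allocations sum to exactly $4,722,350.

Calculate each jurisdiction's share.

Pioneer Zone: $1,438,230 | South Ward: $1,959,620 | Garrison District: $1,324,500

Combined assessed value = 1,539,018.
Proportional shares (ignoring caps): Pioneer Zone 1,323,408.53; South Ward 1,803,183.25; Garrison District 1,595,758.22.
Held at cap: Garrison District ($1,324,500); remaining pool $3,397,850 reallocated over remaining assessed value 1,018,959.
Redistributed shares: Pioneer Zone 1,438,225.39 → $1,438,230; South Ward 1,959,624.61 → $1,959,620.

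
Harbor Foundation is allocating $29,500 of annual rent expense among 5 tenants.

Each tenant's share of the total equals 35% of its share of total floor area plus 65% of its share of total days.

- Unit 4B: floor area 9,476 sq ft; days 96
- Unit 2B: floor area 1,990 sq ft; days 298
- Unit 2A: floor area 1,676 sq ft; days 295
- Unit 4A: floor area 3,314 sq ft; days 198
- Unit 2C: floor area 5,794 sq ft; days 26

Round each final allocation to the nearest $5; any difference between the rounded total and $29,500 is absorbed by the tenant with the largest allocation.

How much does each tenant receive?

Floor area total 22,250; days total 913.
Blended shares (35% floor area + 65% days): Unit 4B 0.2174; Unit 2B 0.2435; Unit 2A 0.2364; Unit 4A 0.1931; Unit 2C 0.1097.
Proportional shares: Unit 4B 6,413.50; Unit 2B 7,182.10; Unit 2A 6,973.39; Unit 4A 5,696.28; Unit 2C 3,234.73.
At nearest $5: Unit 4B $6,415; Unit 2B $7,180; Unit 2A $6,975; Unit 4A $5,695; Unit 2C $3,235. Sum = $29,500.
No rounding difference to absorb.

Unit 4B: $6,415 · Unit 2B: $7,180 · Unit 2A: $6,975 · Unit 4A: $5,695 · Unit 2C: $3,235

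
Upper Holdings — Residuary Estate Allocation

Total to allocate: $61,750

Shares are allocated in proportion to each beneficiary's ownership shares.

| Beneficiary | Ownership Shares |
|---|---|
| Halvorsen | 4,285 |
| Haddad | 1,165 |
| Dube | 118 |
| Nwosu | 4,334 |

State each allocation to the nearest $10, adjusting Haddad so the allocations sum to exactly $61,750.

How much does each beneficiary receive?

Halvorsen: $26,720 | Haddad: $7,260 | Dube: $740 | Nwosu: $27,030

Combined ownership shares = 9,902.
Unrounded shares: Halvorsen 4,285/9,902 × $61,750 = 26,721.75; Haddad 1,165/9,902 × $61,750 = 7,265.07; Dube 118/9,902 × $61,750 = 735.86; Nwosu 4,334/9,902 × $61,750 = 27,027.32.
Rounded to nearest $10: Halvorsen $26,720; Haddad $7,270; Dube $740; Nwosu $27,030. Sum = $61,760.
Difference $61,750 − $61,760 = −$10 applied to Haddad: Haddad becomes $7,260.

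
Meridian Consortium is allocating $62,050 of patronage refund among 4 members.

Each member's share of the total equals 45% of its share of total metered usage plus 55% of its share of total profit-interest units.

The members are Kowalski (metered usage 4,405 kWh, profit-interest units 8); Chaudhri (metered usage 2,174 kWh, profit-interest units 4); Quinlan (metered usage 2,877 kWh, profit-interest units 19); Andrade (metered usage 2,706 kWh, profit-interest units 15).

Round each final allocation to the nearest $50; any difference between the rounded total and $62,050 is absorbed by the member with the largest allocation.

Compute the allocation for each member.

Totals — metered usage 12,162, profit-interest units 46.
Blended shares (45% metered usage + 55% profit-interest units): Kowalski 0.2586; Chaudhri 0.1283; Quinlan 0.3336; Andrade 0.2795.
Unrounded shares: Kowalski 16,048.57; Chaudhri 7,958.85; Quinlan 20,701.39; Andrade 17,341.19.
After rounding ($50): Kowalski $16,050; Chaudhri $7,950; Quinlan $20,700; Andrade $17,350. Sum = $62,050.
Rounded total matches; no reconciliation needed.

Kowalski: $16,050 | Chaudhri: $7,950 | Quinlan: $20,700 | Andrade: $17,350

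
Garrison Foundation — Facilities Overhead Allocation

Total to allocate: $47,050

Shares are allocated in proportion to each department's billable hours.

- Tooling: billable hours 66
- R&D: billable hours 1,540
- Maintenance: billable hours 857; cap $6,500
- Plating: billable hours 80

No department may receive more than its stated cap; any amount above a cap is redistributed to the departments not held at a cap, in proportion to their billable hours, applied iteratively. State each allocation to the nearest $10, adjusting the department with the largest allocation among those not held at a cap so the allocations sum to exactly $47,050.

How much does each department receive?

Sum of billable hours: 2,543.
Proportional shares (ignoring caps): Tooling 1,221.12; R&D 28,492.73; Maintenance 15,856.02; Plating 1,480.14.
Cap binds for Maintenance ($6,500); balance $40,550 reallocated over remaining billable hours 1,686.
Shares after redistribution: Tooling 1,587.37 → $1,590; R&D 37,038.55 → $37,040; Plating 1,924.08 → $1,920.

Tooling: $1,590; R&D: $37,040; Maintenance: $6,500; Plating: $1,920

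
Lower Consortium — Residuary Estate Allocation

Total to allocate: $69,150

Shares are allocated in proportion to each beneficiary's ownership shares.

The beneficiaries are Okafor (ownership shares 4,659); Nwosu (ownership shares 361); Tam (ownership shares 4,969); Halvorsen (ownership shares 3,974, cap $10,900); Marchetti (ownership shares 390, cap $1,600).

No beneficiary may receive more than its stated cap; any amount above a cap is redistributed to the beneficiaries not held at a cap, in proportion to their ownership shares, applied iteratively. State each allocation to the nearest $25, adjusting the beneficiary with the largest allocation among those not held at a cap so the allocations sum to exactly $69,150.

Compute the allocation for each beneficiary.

Combined ownership shares = 14,353.
Proportional shares (ignoring caps): Okafor 22,446.17; Nwosu 1,739.23; Tam 23,939.69; Halvorsen 19,145.97; Marchetti 1,878.95.
Cap binds for Halvorsen ($10,900), Marchetti ($1,600); balance $56,650 reallocated over remaining ownership shares 9,989.
Remaining shares: Okafor 26,422.30 → $26,425; Nwosu 2,047.32 → $2,050; Tam 28,180.38 → $28,175.

Okafor: $26,425; Nwosu: $2,050; Tam: $28,175; Halvorsen: $10,900; Marchetti: $1,600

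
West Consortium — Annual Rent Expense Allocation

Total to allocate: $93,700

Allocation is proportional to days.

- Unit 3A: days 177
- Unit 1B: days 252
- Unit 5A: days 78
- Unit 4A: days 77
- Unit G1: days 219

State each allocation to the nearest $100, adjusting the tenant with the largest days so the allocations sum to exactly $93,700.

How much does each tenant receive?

Days total: 803.
Unrounded shares: Unit 3A 177/803 × $93,700 = 20,653.67; Unit 1B 252/803 × $93,700 = 29,405.23; Unit 5A 78/803 × $93,700 = 9,101.62; Unit 4A 77/803 × $93,700 = 8,984.93; Unit G1 219/803 × $93,700 = 25,554.55.
Rounded to nearest $100: Unit 3A $20,700; Unit 1B $29,400; Unit 5A $9,100; Unit 4A $9,000; Unit G1 $25,600. Sum = $93,800.
Difference $93,700 − $93,800 = −$100 applied to largest days (Unit 1B): Unit 1B becomes $29,300.

Unit 3A: $20,700; Unit 1B: $29,300; Unit 5A: $9,100; Unit 4A: $9,000; Unit G1: $25,600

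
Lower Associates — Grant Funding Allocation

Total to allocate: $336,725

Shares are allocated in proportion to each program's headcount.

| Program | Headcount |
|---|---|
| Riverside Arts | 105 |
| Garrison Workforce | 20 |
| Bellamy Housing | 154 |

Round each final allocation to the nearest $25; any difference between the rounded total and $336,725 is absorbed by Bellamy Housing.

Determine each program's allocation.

Riverside Arts: $126,725; Garrison Workforce: $24,150; Bellamy Housing: $185,850

Total headcount = 279.
Raw shares: Riverside Arts 105/279 × $336,725 = 126,724.46; Garrison Workforce 20/279 × $336,725 = 24,137.99; Bellamy Housing 154/279 × $336,725 = 185,862.54.
After rounding ($25): Riverside Arts $126,725; Garrison Workforce $24,150; Bellamy Housing $185,875. Sum = $336,750.
Difference $336,725 − $336,750 = −$25 applied to Bellamy Housing: Bellamy Housing becomes $185,850.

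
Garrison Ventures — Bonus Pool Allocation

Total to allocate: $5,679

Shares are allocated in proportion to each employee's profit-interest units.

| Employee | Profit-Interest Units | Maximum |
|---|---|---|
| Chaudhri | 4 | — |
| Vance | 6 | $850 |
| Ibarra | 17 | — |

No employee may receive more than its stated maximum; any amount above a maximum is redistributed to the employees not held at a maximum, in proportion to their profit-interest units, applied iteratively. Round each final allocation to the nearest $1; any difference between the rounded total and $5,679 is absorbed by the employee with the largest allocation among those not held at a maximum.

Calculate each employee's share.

Profit-interest units total: 27.
Unconstrained shares: Chaudhri 841.33; Vance 1,262.00; Ibarra 3,575.67.
Capped: Vance ($850); residual $4,829 reallocated over remaining profit-interest units 21.
Redistributed shares: Chaudhri 919.81 → $920; Ibarra 3,909.19 → $3,909.

Chaudhri: $920 · Vance: $850 · Ibarra: $3,909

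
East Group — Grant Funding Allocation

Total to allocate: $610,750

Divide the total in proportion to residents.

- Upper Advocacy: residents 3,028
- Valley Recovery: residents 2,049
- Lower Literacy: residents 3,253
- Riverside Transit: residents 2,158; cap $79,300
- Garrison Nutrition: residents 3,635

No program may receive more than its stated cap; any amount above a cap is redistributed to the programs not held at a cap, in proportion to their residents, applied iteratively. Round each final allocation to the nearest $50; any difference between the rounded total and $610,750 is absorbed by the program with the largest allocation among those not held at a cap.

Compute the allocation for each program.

Combined residents = 14,123.
Unconstrained shares: Upper Advocacy 130,946.05; Valley Recovery 88,609.13; Lower Literacy 140,676.18; Riverside Transit 93,322.84; Garrison Nutrition 157,195.80.
Cap binds for Riverside Transit ($79,300); remaining pool $531,450 reallocated over remaining residents 11,965.
Redistributed shares: Upper Advocacy 134,494.83 → $134,500; Valley Recovery 91,010.53 → $91,000; Lower Literacy 144,488.66 → $144,500; Garrison Nutrition 161,455.98 → $161,450.

Upper Advocacy: $134,500 | Valley Recovery: $91,000 | Lower Literacy: $144,500 | Riverside Transit: $79,300 | Garrison Nutrition: $161,450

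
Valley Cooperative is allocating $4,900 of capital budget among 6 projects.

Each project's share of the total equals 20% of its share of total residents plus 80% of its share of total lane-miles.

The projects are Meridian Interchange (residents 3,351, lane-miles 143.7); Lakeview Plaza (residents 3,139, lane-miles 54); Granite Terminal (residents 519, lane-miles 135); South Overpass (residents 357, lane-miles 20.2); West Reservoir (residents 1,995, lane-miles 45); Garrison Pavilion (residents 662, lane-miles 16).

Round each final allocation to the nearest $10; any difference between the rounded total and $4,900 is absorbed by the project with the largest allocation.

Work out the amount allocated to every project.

Residents total 10,023; lane-miles total 413.9.
Blended shares (20% residents + 80% lane-miles): Meridian Interchange 0.3446; Lakeview Plaza 0.1670; Granite Terminal 0.2713; South Overpass 0.0462; West Reservoir 0.1268; Garrison Pavilion 0.0441.
Pro-rata amounts: Meridian Interchange 1,688.61; Lakeview Plaza 818.34; Granite Terminal 1,329.31; South Overpass 226.22; West Reservoir 621.25; Garrison Pavilion 216.26.
Rounded to nearest $10: Meridian Interchange $1,690; Lakeview Plaza $820; Granite Terminal $1,330; South Overpass $230; West Reservoir $620; Garrison Pavilion $220. Sum = $4,910.
Difference $4,900 − $4,910 = −$10 applied to largest allocation (Meridian Interchange): Meridian Interchange becomes $1,680.

Meridian Interchange: $1,680 | Lakeview Plaza: $820 | Granite Terminal: $1,330 | South Overpass: $230 | West Reservoir: $620 | Garrison Pavilion: $220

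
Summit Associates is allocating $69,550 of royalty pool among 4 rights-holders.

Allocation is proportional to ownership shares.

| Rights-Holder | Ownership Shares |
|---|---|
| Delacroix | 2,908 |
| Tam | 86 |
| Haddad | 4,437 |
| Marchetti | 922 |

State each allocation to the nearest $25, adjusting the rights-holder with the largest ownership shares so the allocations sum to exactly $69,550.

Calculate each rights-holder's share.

Delacroix: $24,225 · Tam: $725 · Haddad: $36,925 · Marchetti: $7,675

Ownership shares total: 2,908 + 86 + 4,437 + 922 = 8,353.
Pro-rata amounts: Delacroix 24,213.03; Tam 716.07; Haddad 36,944.01; Marchetti 7,676.89.
At nearest $25: Delacroix $24,225; Tam $725; Haddad $36,950; Marchetti $7,675. Sum = $69,575.
Difference $69,550 − $69,575 = −$25 applied to largest ownership shares (Haddad): Haddad becomes $36,925.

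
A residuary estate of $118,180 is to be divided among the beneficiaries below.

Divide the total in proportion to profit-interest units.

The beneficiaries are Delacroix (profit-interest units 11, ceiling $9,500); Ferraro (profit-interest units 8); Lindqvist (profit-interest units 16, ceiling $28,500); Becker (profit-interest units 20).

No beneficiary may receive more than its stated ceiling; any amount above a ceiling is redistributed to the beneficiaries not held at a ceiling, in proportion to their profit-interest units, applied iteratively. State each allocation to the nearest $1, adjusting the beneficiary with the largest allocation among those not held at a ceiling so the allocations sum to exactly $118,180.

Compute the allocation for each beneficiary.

Sum of profit-interest units: 55.
Proportional shares (ignoring caps): Delacroix 23,636.00; Ferraro 17,189.82; Lindqvist 34,379.64; Becker 42,974.55.
Capped: Delacroix ($9,500), Lindqvist ($28,500); remaining pool $80,180 reallocated over remaining profit-interest units 28.
Redistributed shares: Ferraro 22,908.57 → $22,909; Becker 57,271.43 → $57,271.

Delacroix: $9,500 · Ferraro: $22,909 · Lindqvist: $28,500 · Becker: $57,271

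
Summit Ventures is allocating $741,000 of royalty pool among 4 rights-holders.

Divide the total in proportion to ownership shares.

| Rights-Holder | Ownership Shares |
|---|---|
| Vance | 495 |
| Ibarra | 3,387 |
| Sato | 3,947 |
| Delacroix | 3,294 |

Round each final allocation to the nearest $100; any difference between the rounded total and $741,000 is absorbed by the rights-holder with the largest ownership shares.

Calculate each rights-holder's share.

Vance: $33,000 · Ibarra: $225,600 · Sato: $263,000 · Delacroix: $219,400

Ownership shares total: 11,123.
Unrounded shares: Vance 495/11,123 × $741,000 = 32,976.27; Ibarra 3,387/11,123 × $741,000 = 225,637.60; Sato 3,947/11,123 × $741,000 = 262,944.08; Delacroix 3,294/11,123 × $741,000 = 219,442.06.
After rounding ($100): Vance $33,000; Ibarra $225,600; Sato $262,900; Delacroix $219,400. Sum = $740,900.
Difference $741,000 − $740,900 = +$100 applied to largest ownership shares (Sato): Sato becomes $263,000.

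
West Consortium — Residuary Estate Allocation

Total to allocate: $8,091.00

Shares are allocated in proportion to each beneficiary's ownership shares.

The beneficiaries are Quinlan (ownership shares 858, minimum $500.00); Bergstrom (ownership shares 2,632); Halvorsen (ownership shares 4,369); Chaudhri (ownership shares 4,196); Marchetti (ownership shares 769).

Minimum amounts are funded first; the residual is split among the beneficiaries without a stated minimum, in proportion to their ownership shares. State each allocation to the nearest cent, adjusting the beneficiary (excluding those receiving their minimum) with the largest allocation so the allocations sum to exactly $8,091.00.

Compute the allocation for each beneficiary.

Minimums first: Quinlan $500.00. Balance $7,591.00.
Balance split over remaining ownership shares 11,966: Bergstrom 1,669.6901 → $1,669.69; Halvorsen 2,771.6095 → $2,771.61; Chaudhri 2,661.8616 → $2,661.86; Marchetti 487.8388 → $487.84.

Quinlan: $500.00 | Bergstrom: $1,669.69 | Halvorsen: $2,771.61 | Chaudhri: $2,661.86 | Marchetti: $487.84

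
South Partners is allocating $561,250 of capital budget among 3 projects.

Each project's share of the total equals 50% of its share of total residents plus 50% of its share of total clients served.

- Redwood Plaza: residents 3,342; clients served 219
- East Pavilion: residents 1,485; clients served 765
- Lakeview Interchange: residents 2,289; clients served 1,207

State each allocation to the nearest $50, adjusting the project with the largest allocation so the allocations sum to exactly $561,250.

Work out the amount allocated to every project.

Redwood Plaza: $159,850 · East Pavilion: $156,550 · Lakeview Interchange: $244,850

Totals — residents 7,116, clients served 2,191.
Blended shares (50% residents + 50% clients served): Redwood Plaza 0.2848; East Pavilion 0.2789; Lakeview Interchange 0.4363.
Unrounded shares: Redwood Plaza 159,844.06; East Pavilion 156,543.93; Lakeview Interchange 244,862.00.
At nearest $50: Redwood Plaza $159,850; East Pavilion $156,550; Lakeview Interchange $244,850. Sum = $561,250.
Sum already equals the total — no adjustment.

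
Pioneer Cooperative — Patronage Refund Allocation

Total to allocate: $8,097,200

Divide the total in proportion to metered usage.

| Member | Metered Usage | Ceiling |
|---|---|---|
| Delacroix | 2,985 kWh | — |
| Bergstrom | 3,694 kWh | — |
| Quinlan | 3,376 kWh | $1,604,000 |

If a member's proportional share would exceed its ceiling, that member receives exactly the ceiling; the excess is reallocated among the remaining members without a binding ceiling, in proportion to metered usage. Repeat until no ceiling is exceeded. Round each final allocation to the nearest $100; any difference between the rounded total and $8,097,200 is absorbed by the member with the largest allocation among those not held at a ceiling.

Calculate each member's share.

Metered usage total: 10,055.
Unconstrained shares: Delacroix 2,403,793.34; Bergstrom 2,974,744.58; Quinlan 2,718,662.08.
Cap binds for Quinlan ($1,604,000); remaining pool $6,493,200 reallocated over remaining metered usage 6,679.
Remaining shares: Delacroix 2,901,961.67 → $2,902,000; Bergstrom 3,591,238.33 → $3,591,200.

Delacroix: $2,902,000 · Bergstrom: $3,591,200 · Quinlan: $1,604,000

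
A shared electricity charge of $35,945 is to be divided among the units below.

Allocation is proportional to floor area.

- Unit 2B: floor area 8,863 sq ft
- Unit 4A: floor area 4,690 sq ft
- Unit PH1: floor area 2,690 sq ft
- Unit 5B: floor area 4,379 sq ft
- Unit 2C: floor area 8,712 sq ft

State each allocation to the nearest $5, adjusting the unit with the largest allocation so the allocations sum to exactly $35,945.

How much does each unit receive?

Total floor area = 29,334.
Pro-rata amounts: Unit 2B 8,863/29,334 × $35,945 = 10,860.45; Unit 4A 4,690/29,334 × $35,945 = 5,746.98; Unit PH1 2,690/29,334 × $35,945 = 3,296.24; Unit 5B 4,379/29,334 × $35,945 = 5,365.89; Unit 2C 8,712/29,334 × $35,945 = 10,675.42.
After rounding ($5): Unit 2B $10,860; Unit 4A $5,745; Unit PH1 $3,295; Unit 5B $5,365; Unit 2C $10,675. Sum = $35,940.
Difference $35,945 − $35,940 = +$5 applied to largest allocation (Unit 2B): Unit 2B becomes $10,865.

Unit 2B: $10,865 · Unit 4A: $5,745 · Unit PH1: $3,295 · Unit 5B: $5,365 · Unit 2C: $10,675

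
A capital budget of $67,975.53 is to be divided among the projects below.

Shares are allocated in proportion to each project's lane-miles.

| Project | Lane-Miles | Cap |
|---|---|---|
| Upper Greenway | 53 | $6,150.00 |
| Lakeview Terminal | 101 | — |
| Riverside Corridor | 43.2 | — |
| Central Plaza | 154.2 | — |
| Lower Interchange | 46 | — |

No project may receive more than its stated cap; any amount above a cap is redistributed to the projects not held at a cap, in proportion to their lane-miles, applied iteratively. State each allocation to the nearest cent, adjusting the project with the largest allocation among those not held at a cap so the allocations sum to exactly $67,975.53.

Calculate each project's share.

Total lane-miles = 397.4.
Pro-rata shares before constraints: Upper Greenway 9,065.6847; Lakeview Terminal 17,276.1161; Riverside Corridor 7,389.3883; Central Plaza 26,376.0109; Lower Interchange 7,868.3301.
Cap binds for Upper Greenway ($6,150.00); balance $61,825.53 reallocated over remaining lane-miles 344.4.
Shares after redistribution: Lakeview Terminal 18,131.1804 → $18,131.18; Riverside Corridor 7,755.1187 → $7,755.12; Central Plaza 27,681.4655 → $27,681.47; Lower Interchange 8,257.7653 → $8,257.77.
Rounding difference −$0.01 applied to Central Plaza → $27,681.46.

Upper Greenway: $6,150.00; Lakeview Terminal: $18,131.18; Riverside Corridor: $7,755.12; Central Plaza: $27,681.46; Lower Interchange: $8,257.77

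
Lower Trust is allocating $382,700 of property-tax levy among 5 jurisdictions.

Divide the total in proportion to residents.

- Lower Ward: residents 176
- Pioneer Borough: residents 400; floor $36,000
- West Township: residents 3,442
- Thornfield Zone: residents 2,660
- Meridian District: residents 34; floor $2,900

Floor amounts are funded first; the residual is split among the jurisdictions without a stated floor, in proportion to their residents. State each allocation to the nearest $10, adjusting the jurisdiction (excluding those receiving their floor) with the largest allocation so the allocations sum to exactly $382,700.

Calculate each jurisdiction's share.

Minimums first: Pioneer Borough $36,000; Meridian District $2,900. Remaining pool $343,800.
Remaining pool split over remaining residents 6,278: Lower Ward 9,638.23 → $9,640; West Township 188,493.09 → $188,490; Thornfield Zone 145,668.68 → $145,670.

Lower Ward: $9,640 | Pioneer Borough: $36,000 | West Township: $188,490 | Thornfield Zone: $145,670 | Meridian District: $2,900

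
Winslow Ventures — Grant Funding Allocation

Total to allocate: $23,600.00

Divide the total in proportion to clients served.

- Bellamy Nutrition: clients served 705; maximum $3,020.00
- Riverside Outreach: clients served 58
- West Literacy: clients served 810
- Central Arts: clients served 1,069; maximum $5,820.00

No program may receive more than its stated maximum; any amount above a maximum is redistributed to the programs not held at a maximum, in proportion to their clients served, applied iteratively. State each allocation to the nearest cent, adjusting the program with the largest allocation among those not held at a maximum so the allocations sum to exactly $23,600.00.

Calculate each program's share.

Bellamy Nutrition: $3,020.00; Riverside Outreach: $986.27; West Literacy: $13,773.73; Central Arts: $5,820.00

Total clients served = 2,642.
Pro-rata shares before constraints: Bellamy Nutrition 6,297.5019; Riverside Outreach 518.0924; West Literacy 7,235.4277; Central Arts 9,548.9780.
Held at cap: Bellamy Nutrition ($3,020.00), Central Arts ($5,820.00); remaining pool $14,760.00 reallocated over remaining clients served 868.
Redistributed shares: Riverside Outreach 986.2673 → $986.27; West Literacy 13,773.7327 → $13,773.73.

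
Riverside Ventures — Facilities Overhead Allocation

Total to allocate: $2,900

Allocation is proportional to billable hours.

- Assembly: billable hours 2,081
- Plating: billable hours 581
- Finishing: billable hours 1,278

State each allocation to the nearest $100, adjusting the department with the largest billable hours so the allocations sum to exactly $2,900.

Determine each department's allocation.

Assembly: $1,600 | Plating: $400 | Finishing: $900

Total billable hours = 2,081 + 581 + 1,278 = 3,940.
Unrounded shares: Assembly 1,531.70; Plating 427.64; Finishing 940.66.
After rounding ($100): Assembly $1,500; Plating $400; Finishing $900. Sum = $2,800.
Difference $2,900 − $2,800 = +$100 applied to largest billable hours (Assembly): Assembly becomes $1,600.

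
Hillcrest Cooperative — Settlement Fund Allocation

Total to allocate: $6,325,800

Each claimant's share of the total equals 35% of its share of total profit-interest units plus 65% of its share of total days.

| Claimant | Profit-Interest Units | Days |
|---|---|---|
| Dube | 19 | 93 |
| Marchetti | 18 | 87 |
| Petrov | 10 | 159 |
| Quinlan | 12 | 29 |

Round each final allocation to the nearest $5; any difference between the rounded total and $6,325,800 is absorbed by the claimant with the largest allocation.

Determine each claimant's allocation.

Dube: $1,752,110; Marchetti: $1,647,545; Petrov: $2,151,810; Quinlan: $774,335

Profit-interest units total 59; days total 368.
Blended shares (35% profit-interest units + 65% days): Dube 0.2770; Marchetti 0.2604; Petrov 0.3402; Quinlan 0.1224.
Unrounded shares: Dube 1,752,108.50; Marchetti 1,647,542.84; Petrov 2,151,812.12; Quinlan 774,336.54.
After rounding ($5): Dube $1,752,110; Marchetti $1,647,545; Petrov $2,151,810; Quinlan $774,335. Sum = $6,325,800.
Sum already equals the total — no adjustment.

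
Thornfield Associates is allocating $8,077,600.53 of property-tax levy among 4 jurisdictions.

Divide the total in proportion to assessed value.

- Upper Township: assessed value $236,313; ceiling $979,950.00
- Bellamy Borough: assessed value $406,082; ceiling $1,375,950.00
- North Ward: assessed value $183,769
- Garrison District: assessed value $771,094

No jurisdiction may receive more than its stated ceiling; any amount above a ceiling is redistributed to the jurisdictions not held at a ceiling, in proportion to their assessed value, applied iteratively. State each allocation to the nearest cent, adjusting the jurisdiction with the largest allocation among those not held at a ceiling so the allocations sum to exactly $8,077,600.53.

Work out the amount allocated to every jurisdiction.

Upper Township: $979,950.00 | Bellamy Borough: $1,375,950.00 | North Ward: $1,101,174.92 | Garrison District: $4,620,525.61

Combined assessed value = 1,597,258.
Unconstrained shares: Upper Township 1,195,074.3174; Bellamy Borough 2,053,624.5105; North Ward 929,350.5318; Garrison District 3,899,551.1702.
Held at cap: Upper Township ($979,950.00), Bellamy Borough ($1,375,950.00); balance $5,721,700.53 reallocated over remaining assessed value 954,863.
Redistributed shares: North Ward 1,101,174.9169 → $1,101,174.92; Garrison District 4,620,525.6131 → $4,620,525.61.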